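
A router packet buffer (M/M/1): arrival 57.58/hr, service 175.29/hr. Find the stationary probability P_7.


ρ = 57.58/175.29 = 0.3285
P_n = (1−ρ)·ρ^n = (1 − 0.3285)·0.3285^7 = 0.6715·0.0004127 = 0.0002771

Final: 0.0002771


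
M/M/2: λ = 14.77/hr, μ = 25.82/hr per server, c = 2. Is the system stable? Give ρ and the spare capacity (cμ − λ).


Total capacity cμ = 2·25.82 = 51.64/hr
ρ = λ/(cμ) = 14.77/51.64 = 0.2860
Stable ⇔ ρ < 1: YES
Spare capacity = cμ − λ = 51.64 − 14.77 = 36.87/hr

Final: ρ = 0.2860; stable; margin = 36.87/hr


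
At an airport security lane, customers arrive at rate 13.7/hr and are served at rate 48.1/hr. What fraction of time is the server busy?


ρ = λ/μ = 13.7/48.1 = 0.2848

Final: 0.2848


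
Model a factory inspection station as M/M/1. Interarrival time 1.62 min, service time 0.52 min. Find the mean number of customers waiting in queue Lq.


λ = 60/1.62 = 37.0370 /hr
μ = 60/0.52 = 115.3846 /hr
ρ = λ/μ = 37.0370/115.3846 = 0.3210
Lq = ρ²/(1−ρ) = 0.1030/0.6790 = 0.1517

Final: 0.1517


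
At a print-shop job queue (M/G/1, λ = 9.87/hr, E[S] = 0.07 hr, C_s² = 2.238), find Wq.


ρ = λ·E[S] = 9.87·0.07 = 0.6909
E[S²] = E[S]²(1+C_s²) = 0.07²·(1+2.238) = 0.015866
Wq = λ·E[S²]/(2(1−ρ)) = 9.87·0.015866/(2·0.3091) = 0.25332 hr

Final: 0.25332 hr


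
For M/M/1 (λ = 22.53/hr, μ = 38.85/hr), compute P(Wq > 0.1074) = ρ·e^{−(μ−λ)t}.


ρ = 22.53/38.85 = 0.5799
P(Wq > t) = ρ·e^{−(μ−λ)t} = 0.5799·e^{−1.7528}
= 0.5799·0.173294 = 0.100497

Final: 0.100497


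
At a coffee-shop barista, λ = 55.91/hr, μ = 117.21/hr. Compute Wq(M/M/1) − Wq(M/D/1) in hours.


ρ = 55.91/117.21 = 0.4770
Wq(M/M/1) = ρ/(μ−λ) = 0.4770/61.30 = 0.007782 hr
Wq(M/D/1) = ρ/(2(μ−λ)) = 0.003891 hr
Savings = 0.007782 − 0.003891 = 0.003891 hr

Final: 0.003891 hr


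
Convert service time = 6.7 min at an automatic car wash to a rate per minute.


μ = 1/(service time) in consistent units.
1 minute = 1 min, so μ = 1/6.7 = 0.1493 per minute

Final: 0.1493 /min


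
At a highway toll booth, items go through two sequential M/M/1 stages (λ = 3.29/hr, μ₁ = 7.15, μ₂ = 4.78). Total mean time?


Each node sees arrival rate λ = 3.29/hr (tandem ⇒ throughput preserved).
W₁ = 1/(μ₁−λ) = 1/(7.15−3.29) = 0.25907 hr
W₂ = 1/(μ₂−λ) = 1/(4.78−3.29) = 0.67114 hr
W_total = W₁ + W₂ = 0.25907 + 0.67114 = 0.93021 hr

Final: 0.93021 hr


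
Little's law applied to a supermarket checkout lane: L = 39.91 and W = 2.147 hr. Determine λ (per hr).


λ = L/W = 39.91/2.147 = 18.5887 /hr

Final: 18.5887 /hr


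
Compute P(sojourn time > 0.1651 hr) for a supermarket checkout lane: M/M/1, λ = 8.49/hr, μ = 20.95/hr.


W ~ Exponential(μ−λ) for M/M/1.
μ − λ = 20.95 − 8.49 = 12.4600
P(W > t) = e^{−(μ−λ)t} = e^{−2.0571} = 0.127818

Final: 0.127818


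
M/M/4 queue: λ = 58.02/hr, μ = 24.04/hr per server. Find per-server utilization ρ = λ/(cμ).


ρ = λ/(cμ) = 58.02/(4·24.04) = 58.02/96.16 = 0.6034

Final: 0.6034


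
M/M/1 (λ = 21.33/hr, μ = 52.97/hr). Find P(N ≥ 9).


ρ = 21.33/52.97 = 0.4027
P(N ≥ n) = ρ^n = 0.4027^9 = 0.0002784

Final: 0.0002784


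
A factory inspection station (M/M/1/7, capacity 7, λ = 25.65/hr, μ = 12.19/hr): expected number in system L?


ρ = 25.65/12.19 = 2.1042
L = ρ[1 − (K+1)ρ^K + Kρ^(K+1)] / [(1−ρ)(1−ρ^(K+1))]
Numerator: 2.1042·(1 − 8·182.635689 + 7·384.299050) = 2588.162515
Denominator: (-1.1042)·(-383.299050) = 423.232585
L = 2588.162515/423.232585 = 6.1152

Final: 6.1152


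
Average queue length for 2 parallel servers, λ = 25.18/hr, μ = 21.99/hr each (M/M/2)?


a = λ/μ = 1.1451; ρ = a/2 = 0.5725
P₀ = 0.271833
Lq = P₀·a^c·ρ / (c!·(1−ρ)²) = 0.271833·1.31118·0.5725/(2·0.18273)
= 0.55838

Final: 0.55838


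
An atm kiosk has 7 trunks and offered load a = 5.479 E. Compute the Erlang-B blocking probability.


B(c,a) = (a^c/c!) / Σ_{k=0}^{c} a^k/k!
a^7/7! = 29.408886
Σ terms (k=0..7): 1.00000 + 5.47900 + 15.00972 + 27.41275 + 37.54862 + 41.14578 + 37.57295 + 29.40889 = 194.577704
B = 29.408886/194.577704 = 0.151142

Final: 0.151142


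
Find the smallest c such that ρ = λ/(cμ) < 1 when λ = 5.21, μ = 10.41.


Stability requires cμ > λ ⇔ c > λ/μ.
λ/μ = 5.21/10.41 = 0.5005
Minimum integer c = ⌊0.5005⌋ + 1 = 1
Check: 1·10.41 = 10.41 > 5.21, while 0·10.41 = 0.00 ≤ 5.21

Final: 1 servers


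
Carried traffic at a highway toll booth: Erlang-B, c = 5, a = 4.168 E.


B(5,4.168) = 0.214016 (Erlang-B)
Carried load = a(1 − B) = 4.168·(1 − 0.214016) = 4.168·0.785984 = 3.2760 E

Final: 3.2760 Erlangs


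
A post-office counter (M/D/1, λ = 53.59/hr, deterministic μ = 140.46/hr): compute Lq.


ρ = 53.59/140.46 = 0.3815
M/D/1: Lq = ρ²/(2(1−ρ)) = 0.1456/(2·0.6185) = 0.11768

Final: 0.11768


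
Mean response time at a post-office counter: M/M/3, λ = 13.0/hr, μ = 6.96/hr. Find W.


a = 1.8678; ρ = 0.6226; P₀ = 0.133512
Lq = P₀·a^c·ρ/(c!(1−ρ)²) = 0.63386
Wq = Lq/λ = 0.63386/13.0 = 0.04876 hr
W = Wq + 1/μ = 0.04876 + 0.14368 = 0.19244 hr

Final: 0.19244 hr


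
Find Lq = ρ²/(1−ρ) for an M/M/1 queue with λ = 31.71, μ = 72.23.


ρ = 31.71/72.23 = 0.4390
Lq = ρ²/(1−ρ) = 0.1927/0.5610 = 0.3436

Final: 0.3436


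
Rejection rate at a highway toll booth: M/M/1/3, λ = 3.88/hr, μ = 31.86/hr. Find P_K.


ρ = λ/μ = 3.88/31.86 = 0.1218
P_K = (1−ρ)ρ^K/(1−ρ^(K+1)) = (0.8782·0.001806)/(1 − 0.0002200)
= 0.001586/0.999780 = 0.001587

Final: 0.001587


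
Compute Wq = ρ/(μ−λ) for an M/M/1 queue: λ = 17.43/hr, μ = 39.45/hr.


ρ = 17.43/39.45 = 0.4418
Wq = ρ/(μ−λ) = 0.4418/(39.45 − 17.43) = 0.4418/22.02 = 0.02006 hr

Final: 0.02006 hr


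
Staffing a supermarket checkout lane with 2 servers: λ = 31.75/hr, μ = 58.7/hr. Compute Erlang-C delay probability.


a = λ/μ = 0.5409; ρ = a/2 = 0.2704
P₀ = 0.574254 (from M/M/c formula)
C(c,a) = [a^c/(c!(1−ρ))]·P₀ = [0.29256/(2·0.7296)]·0.574254
= 0.20050·0.574254 = 0.115140

Final: 0.115140


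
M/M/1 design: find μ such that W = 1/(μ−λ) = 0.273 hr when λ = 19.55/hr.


W = 1/(μ−λ) ⇒ μ − λ = 1/W = 1/0.273 = 3.6630
μ = λ + 1/W = 19.55 + 3.6630 = 23.2130 per hr

Final: 23.2130 /hr


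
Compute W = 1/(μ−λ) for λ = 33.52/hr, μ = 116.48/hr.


W = 1/(μ−λ) = 1/(116.48 − 33.52) = 1/82.96 = 0.01205 hr

Final: 0.01205 hr


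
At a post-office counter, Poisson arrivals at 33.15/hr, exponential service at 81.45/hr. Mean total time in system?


W = 1/(μ−λ) = 1/(81.45 − 33.15) = 1/48.30 = 0.02070 hr

Final: 0.02070 hr


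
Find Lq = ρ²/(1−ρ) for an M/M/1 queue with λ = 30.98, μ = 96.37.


ρ = 30.98/96.37 = 0.3215
Lq = ρ²/(1−ρ) = 0.1033/0.6785 = 0.1523

Final: 0.1523


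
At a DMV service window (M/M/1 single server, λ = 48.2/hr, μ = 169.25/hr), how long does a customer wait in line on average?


ρ = 48.2/169.25 = 0.2848
Wq = ρ/(μ−λ) = 0.2848/(169.25 − 48.2) = 0.2848/121.05 = 0.002353 hr

Final: 0.002353 hr


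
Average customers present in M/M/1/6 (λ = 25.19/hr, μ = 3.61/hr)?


ρ = 25.19/3.61 = 6.9778
L = ρ[1 − (K+1)ρ^K + Kρ^(K+1)] / [(1−ρ)(1−ρ^(K+1))]
Numerator: 6.9778·(1 − 7·115431.886547 + 6·805465.158480) = 28084189.664220
Denominator: (-5.9778)·(-805464.158480) = 4814935.329637
L = 28084189.664220/4814935.329637 = 5.8327

Final: 5.8327


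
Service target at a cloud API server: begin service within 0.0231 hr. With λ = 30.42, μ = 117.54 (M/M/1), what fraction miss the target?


ρ = 30.42/117.54 = 0.2588
P(Wq > t) = ρ·e^{−(μ−λ)t} = 0.2588·e^{−2.0125}
= 0.2588·0.133658 = 0.034591

Final: 0.034591


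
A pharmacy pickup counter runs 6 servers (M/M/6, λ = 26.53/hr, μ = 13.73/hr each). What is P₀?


a = λ/μ = 26.53/13.73 = 1.9323; ρ = a/c = 0.3220
Σ_{k=0}^{5} a^k/k! (terms k=0..5) = 1.00000 + 1.93227 + 1.86682 + 1.20240 + 0.58084 + 0.22447 = 6.80679
Tail: a^6/(6!(1−ρ)) = 52.04755/(720·0.6780) = 0.10663
P₀ = 1/(6.80679 + 0.10663) = 1/6.91342 = 0.144646

Final: 0.144646


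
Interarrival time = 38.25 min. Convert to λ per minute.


λ = 1/(interarrival time) in consistent units.
1 minute = 1 min, so λ = 1/38.25 = 0.02614 per minute

Final: 0.02614 /min


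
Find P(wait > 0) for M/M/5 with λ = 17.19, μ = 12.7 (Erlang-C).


a = λ/μ = 1.3535; ρ = a/5 = 0.2707
P₀ = 0.258088 (from M/M/c formula)
C(c,a) = [a^c/(c!(1−ρ))]·P₀ = [4.54319/(120·0.7293)]·0.258088
= 0.05191·0.258088 = 0.013398

Final: 0.013398


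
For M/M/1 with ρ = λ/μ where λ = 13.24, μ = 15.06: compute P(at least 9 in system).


ρ = 13.24/15.06 = 0.8792
P(N ≥ n) = ρ^n = 0.8792^9 = 0.313738

Final: 0.313738


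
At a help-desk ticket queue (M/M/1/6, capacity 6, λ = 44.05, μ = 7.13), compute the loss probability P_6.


ρ = λ/μ = 44.05/7.13 = 6.1781
P_K = (1−ρ)ρ^K/(1−ρ^(K+1)) = (-5.1781·55608.130843)/(1 − 343553.739642)
= -287945.608799/-343552.739642 = 0.838141

Final: 0.838141


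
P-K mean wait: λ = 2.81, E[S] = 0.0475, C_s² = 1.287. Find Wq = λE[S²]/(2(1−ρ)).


ρ = λ·E[S] = 2.81·0.0475 = 0.1335
E[S²] = E[S]²(1+C_s²) = 0.0475²·(1+1.287) = 0.005160
Wq = λ·E[S²]/(2(1−ρ)) = 2.81·0.005160/(2·0.8665) = 0.008367 hr

Final: 0.008367 hr


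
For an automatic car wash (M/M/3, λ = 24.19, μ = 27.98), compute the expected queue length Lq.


a = λ/μ = 0.8645; ρ = a/3 = 0.2882
P₀ = 0.418486
Lq = P₀·a^c·ρ / (c!·(1−ρ)²) = 0.418486·0.64620·0.2882/(6·0.50668)
= 0.02563

Final: 0.02563


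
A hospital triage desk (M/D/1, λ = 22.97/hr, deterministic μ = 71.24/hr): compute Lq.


ρ = 22.97/71.24 = 0.3224
M/D/1: Lq = ρ²/(2(1−ρ)) = 0.1040/(2·0.6776) = 0.07672

Final: 0.07672


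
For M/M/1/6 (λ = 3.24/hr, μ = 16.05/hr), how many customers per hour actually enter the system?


ρ = 0.2019; P_K = (1−ρ)ρ^6/(1−ρ^7) = 0.00005401
λ_eff = λ(1 − P_K) = 3.24·(1 − 0.00005401) = 3.24·0.999946 = 3.2398 /hr

Final: 3.2398 /hr


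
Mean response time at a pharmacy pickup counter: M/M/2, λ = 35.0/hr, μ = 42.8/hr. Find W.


a = 0.8178; ρ = 0.4089; P₀ = 0.419569
Lq = P₀·a^c·ρ/(c!(1−ρ)²) = 0.16416
Wq = Lq/λ = 0.16416/35.0 = 0.004690 hr
W = Wq + 1/μ = 0.004690 + 0.02336 = 0.02805 hr

Final: 0.02805 hr


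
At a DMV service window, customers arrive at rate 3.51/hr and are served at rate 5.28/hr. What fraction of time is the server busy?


ρ = λ/μ = 3.51/5.28 = 0.6648

Final: 0.6648


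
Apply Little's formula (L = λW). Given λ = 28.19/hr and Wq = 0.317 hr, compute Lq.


Lq = λWq = 28.19·0.317 = 8.9362

Final: 8.9362


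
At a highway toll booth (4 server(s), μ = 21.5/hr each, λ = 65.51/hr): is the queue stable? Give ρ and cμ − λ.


Total capacity cμ = 4·21.5 = 86.00/hr
ρ = λ/(cμ) = 65.51/86.00 = 0.7617
Stable ⇔ ρ < 1: YES
Spare capacity = cμ − λ = 86.00 − 65.51 = 20.49/hr

Final: ρ = 0.7617; stable; margin = 20.49/hr


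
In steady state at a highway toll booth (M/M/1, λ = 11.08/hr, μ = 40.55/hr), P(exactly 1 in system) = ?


ρ = 11.08/40.55 = 0.2732
P_n = (1−ρ)·ρ^n = (1 − 0.2732)·0.2732^1 = 0.7268·0.273243 = 0.198581

Final: 0.198581


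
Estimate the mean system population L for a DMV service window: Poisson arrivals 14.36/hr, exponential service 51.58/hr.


ρ = λ/μ = 14.36/51.58 = 0.2784
L = ρ/(1−ρ) = 0.2784/(1 − 0.2784) = 0.2784/0.7216 = 0.3858

Final: 0.3858


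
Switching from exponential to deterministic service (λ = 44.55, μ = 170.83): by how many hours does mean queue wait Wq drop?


ρ = 44.55/170.83 = 0.2608
Wq(M/M/1) = ρ/(μ−λ) = 0.2608/126.28 = 0.002065 hr
Wq(M/D/1) = ρ/(2(μ−λ)) = 0.001033 hr
Savings = 0.002065 − 0.001033 = 0.001033 hr

Final: 0.001033 hr


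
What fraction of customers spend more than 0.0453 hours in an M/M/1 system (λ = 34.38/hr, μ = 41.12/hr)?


W ~ Exponential(μ−λ) for M/M/1.
μ − λ = 41.12 − 34.38 = 6.7400
P(W > t) = e^{−(μ−λ)t} = e^{−0.3053} = 0.736886

Final: 0.736886


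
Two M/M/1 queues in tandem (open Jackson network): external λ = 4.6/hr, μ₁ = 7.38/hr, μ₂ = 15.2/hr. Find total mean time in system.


Each node sees arrival rate λ = 4.6/hr (tandem ⇒ throughput preserved).
W₁ = 1/(μ₁−λ) = 1/(7.38−4.6) = 0.35971 hr
W₂ = 1/(μ₂−λ) = 1/(15.2−4.6) = 0.09434 hr
W_total = W₁ + W₂ = 0.35971 + 0.09434 = 0.45405 hr

Final: 0.45405 hr


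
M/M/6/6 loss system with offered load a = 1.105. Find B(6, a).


B(c,a) = (a^c/c!) / Σ_{k=0}^{c} a^k/k!
a^6/6! = 0.002528
Σ terms (k=0..6): 1.00000 + 1.10500 + 0.61051 + 0.22487 + 0.06212 + 0.01373 + 0.002528 = 3.018763
B = 0.002528/3.018763 = 0.0008376

Final: 0.0008376


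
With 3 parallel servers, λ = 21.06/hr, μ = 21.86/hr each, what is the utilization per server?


ρ = λ/(cμ) = 21.06/(3·21.86) = 21.06/65.58 = 0.3211

Final: 0.3211


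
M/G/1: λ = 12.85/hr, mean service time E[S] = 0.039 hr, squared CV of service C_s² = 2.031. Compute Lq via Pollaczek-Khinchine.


ρ = λ·E[S] = 12.85·0.039 = 0.5011
Lq = ρ²(1+C_s²)/(2(1−ρ)) = 0.2512·(1+2.031)/(2·0.4989)
= 0.2512·3.0310/0.9977 = 0.76299

Final: 0.76299


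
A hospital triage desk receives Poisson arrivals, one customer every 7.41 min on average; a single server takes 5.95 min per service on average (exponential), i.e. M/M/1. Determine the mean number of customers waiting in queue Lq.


λ = 60/7.41 = 8.0972 /hr
μ = 60/5.95 = 10.0840 /hr
ρ = λ/μ = 8.0972/10.0840 = 0.8030
Lq = ρ²/(1−ρ) = 0.6448/0.1970 = 3.2724

Final: 3.2724


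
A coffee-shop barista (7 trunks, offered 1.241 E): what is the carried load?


B(7,1.241) = 0.0002600 (Erlang-B)
Carried load = a(1 − B) = 1.241·(1 − 0.0002600) = 1.241·0.999740 = 1.2407 E

Final: 1.2407 Erlangs


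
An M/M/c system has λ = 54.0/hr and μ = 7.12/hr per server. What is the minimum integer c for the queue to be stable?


Stability requires cμ > λ ⇔ c > λ/μ.
λ/μ = 54.0/7.12 = 7.5843
Minimum integer c = ⌊7.5843⌋ + 1 = 8
Check: 8·7.12 = 56.96 > 54.0, while 7·7.12 = 49.84 ≤ 54.0

Final: 8 servers


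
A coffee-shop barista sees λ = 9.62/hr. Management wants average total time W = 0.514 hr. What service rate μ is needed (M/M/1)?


W = 1/(μ−λ) ⇒ μ − λ = 1/W = 1/0.514 = 1.9455
μ = λ + 1/W = 9.62 + 1.9455 = 11.5655 per hr

Final: 11.5655 /hr


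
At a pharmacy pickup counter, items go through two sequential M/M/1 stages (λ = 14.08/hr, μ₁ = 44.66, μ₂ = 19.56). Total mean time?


Each node sees arrival rate λ = 14.08/hr (tandem ⇒ throughput preserved).
W₁ = 1/(μ₁−λ) = 1/(44.66−14.08) = 0.03270 hr
W₂ = 1/(μ₂−λ) = 1/(19.56−14.08) = 0.18248 hr
W_total = W₁ + W₂ = 0.03270 + 0.18248 = 0.21518 hr

Final: 0.21518 hr


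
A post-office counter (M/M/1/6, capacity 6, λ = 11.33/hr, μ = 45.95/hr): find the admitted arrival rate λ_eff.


ρ = 0.2466; P_K = (1−ρ)ρ^6/(1−ρ^7) = 0.0001693
λ_eff = λ(1 − P_K) = 11.33·(1 − 0.0001693) = 11.33·0.999831 = 11.3281 /hr

Final: 11.3281 /hr


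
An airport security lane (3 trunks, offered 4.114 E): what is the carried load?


B(3,4.114) = 0.460852 (Erlang-B)
Carried load = a(1 − B) = 4.114·(1 − 0.460852) = 4.114·0.539148 = 2.2181 E

Final: 2.2181 Erlangs


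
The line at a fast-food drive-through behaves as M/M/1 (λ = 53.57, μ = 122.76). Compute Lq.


ρ = 53.57/122.76 = 0.4364
Lq = ρ²/(1−ρ) = 0.1904/0.5636 = 0.3379

Final: 0.3379


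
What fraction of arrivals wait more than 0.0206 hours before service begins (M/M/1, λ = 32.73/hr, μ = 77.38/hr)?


ρ = 32.73/77.38 = 0.4230
P(Wq > t) = ρ·e^{−(μ−λ)t} = 0.4230·e^{−0.9198}
= 0.4230·0.398603 = 0.168600

Final: 0.168600


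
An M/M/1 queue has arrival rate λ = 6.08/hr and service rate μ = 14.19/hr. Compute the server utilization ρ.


ρ = λ/μ = 6.08/14.19 = 0.4285

Final: 0.4285


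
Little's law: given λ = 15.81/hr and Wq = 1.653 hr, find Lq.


Lq = λWq = 15.81·1.653 = 26.1339

Final: 26.1339


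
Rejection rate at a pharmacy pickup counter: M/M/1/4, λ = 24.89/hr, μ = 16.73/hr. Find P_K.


ρ = λ/μ = 24.89/16.73 = 1.4877
P_K = (1−ρ)ρ^K/(1−ρ^(K+1)) = (-0.4877·4.899095)/(1 − 7.288611)
= -2.389517/-6.288611 = 0.379975

Final: 0.379975


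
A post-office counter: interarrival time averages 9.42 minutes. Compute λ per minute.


λ = 1/(interarrival time) in consistent units.
1 minute = 1 min, so λ = 1/9.42 = 0.1062 per minute

Final: 0.1062 /min


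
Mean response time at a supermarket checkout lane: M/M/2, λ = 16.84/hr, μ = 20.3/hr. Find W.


a = 0.8296; ρ = 0.4148; P₀ = 0.413649
Lq = P₀·a^c·ρ/(c!(1−ρ)²) = 0.17237
Wq = Lq/λ = 0.17237/16.84 = 0.01024 hr
W = Wq + 1/μ = 0.01024 + 0.04926 = 0.05950 hr

Final: 0.05950 hr


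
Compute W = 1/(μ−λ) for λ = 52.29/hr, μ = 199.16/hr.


W = 1/(μ−λ) = 1/(199.16 − 52.29) = 1/146.87 = 0.006809 hr

Final: 0.006809 hr


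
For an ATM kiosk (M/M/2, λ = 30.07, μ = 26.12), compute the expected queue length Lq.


a = λ/μ = 1.1512; ρ = a/2 = 0.5756
P₀ = 0.269348
Lq = P₀·a^c·ρ / (c!·(1−ρ)²) = 0.269348·1.32532·0.5756/(2·0.18010)
= 0.57044

Final: 0.57044


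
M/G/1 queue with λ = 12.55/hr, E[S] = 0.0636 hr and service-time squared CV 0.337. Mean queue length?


ρ = λ·E[S] = 12.55·0.0636 = 0.7982
Lq = ρ²(1+C_s²)/(2(1−ρ)) = 0.6371·(1+0.337)/(2·0.2018)
= 0.6371·1.3370/0.4036 = 2.11027

Final: 2.11027


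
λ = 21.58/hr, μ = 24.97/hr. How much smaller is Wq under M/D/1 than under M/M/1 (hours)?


ρ = 21.58/24.97 = 0.8642
Wq(M/M/1) = ρ/(μ−λ) = 0.8642/3.39 = 0.25494 hr
Wq(M/D/1) = ρ/(2(μ−λ)) = 0.12747 hr
Savings = 0.25494 − 0.12747 = 0.12747 hr

Final: 0.12747 hr


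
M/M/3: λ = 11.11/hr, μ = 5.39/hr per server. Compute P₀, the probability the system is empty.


a = λ/μ = 11.11/5.39 = 2.0612; ρ = a/c = 0.6871
Σ_{k=0}^{2} a^k/k! (terms k=0..2) = 1.00000 + 2.06122 + 2.12432 = 5.18555
Tail: a^3/(3!(1−ρ)) = 8.75741/(6·0.3129) = 4.66427
P₀ = 1/(5.18555 + 4.66427) = 1/9.84982 = 0.101525

Final: 0.101525


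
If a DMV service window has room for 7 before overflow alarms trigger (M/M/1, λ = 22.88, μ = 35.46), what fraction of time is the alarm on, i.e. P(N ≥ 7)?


ρ = 22.88/35.46 = 0.6452
P(N ≥ n) = ρ^n = 0.6452^7 = 0.046561

Final: 0.046561


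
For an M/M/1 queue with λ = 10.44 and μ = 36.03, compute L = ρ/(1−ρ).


ρ = λ/μ = 10.44/36.03 = 0.2898
L = ρ/(1−ρ) = 0.2898/(1 − 0.2898) = 0.2898/0.7102 = 0.4080

Final: 0.4080


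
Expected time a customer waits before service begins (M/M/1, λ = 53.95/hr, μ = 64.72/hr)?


ρ = 53.95/64.72 = 0.8336
Wq = ρ/(μ−λ) = 0.8336/(64.72 − 53.95) = 0.8336/10.77 = 0.07740 hr

Final: 0.07740 hr


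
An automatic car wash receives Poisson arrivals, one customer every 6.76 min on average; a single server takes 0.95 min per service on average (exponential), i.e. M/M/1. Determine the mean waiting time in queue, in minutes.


λ = 60/6.76 = 8.8757 /hr
μ = 60/0.95 = 63.1579 /hr
ρ = λ/μ = 8.8757/63.1579 = 0.1405
Wq = ρ/(μ−λ) = 0.1405/(63.1579−8.8757) = 0.002589 hr
In minutes: 0.002589·60 = 0.1553 min

Final: 0.1553 min


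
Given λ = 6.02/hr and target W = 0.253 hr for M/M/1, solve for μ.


W = 1/(μ−λ) ⇒ μ − λ = 1/W = 1/0.253 = 3.9526
μ = λ + 1/W = 6.02 + 3.9526 = 9.9726 per hr

Final: 9.9726 /hr


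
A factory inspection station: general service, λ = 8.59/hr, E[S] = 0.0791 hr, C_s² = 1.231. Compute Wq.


ρ = λ·E[S] = 8.59·0.0791 = 0.6795
E[S²] = E[S]²(1+C_s²) = 0.0791²·(1+1.231) = 0.013959
Wq = λ·E[S²]/(2(1−ρ)) = 8.59·0.013959/(2·0.3205) = 0.18704 hr

Final: 0.18704 hr


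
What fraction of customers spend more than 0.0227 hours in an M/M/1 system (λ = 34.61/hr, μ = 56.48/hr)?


W ~ Exponential(μ−λ) for M/M/1.
μ − λ = 56.48 − 34.61 = 21.8700
P(W > t) = e^{−(μ−λ)t} = e^{−0.4964} = 0.608688

Final: 0.608688


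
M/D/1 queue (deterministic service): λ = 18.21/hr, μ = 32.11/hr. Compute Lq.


ρ = 18.21/32.11 = 0.5671
M/D/1: Lq = ρ²/(2(1−ρ)) = 0.3216/(2·0.4329) = 0.37148

Final: 0.37148


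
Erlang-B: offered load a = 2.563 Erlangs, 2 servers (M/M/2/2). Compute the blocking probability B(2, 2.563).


B(c,a) = (a^c/c!) / Σ_{k=0}^{c} a^k/k!
a^2/2! = 3.284485
Σ terms (k=0..2): 1.00000 + 2.56300 + 3.28448 = 6.847485
B = 3.284485/6.847485 = 0.479663

Final: 0.479663


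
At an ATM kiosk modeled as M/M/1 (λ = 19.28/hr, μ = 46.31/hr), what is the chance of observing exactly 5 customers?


ρ = 19.28/46.31 = 0.4163
P_n = (1−ρ)·ρ^n = (1 − 0.4163)·0.4163^5 = 0.5837·0.012507 = 0.007300

Final: 0.007300


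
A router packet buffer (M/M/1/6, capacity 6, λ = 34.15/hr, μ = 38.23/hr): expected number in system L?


ρ = 34.15/38.23 = 0.8933
L = ρ[1 − (K+1)ρ^K + Kρ^(K+1)] / [(1−ρ)(1−ρ^(K+1))]
Numerator: 0.8933·(1 − 7·0.508064 + 6·0.453842) = 0.148824
Denominator: (0.1067)·(0.546158) = 0.058287
L = 0.148824/0.058287 = 2.5533

Final: 2.5533


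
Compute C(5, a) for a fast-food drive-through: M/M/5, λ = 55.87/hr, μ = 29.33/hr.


a = λ/μ = 1.9049; ρ = a/5 = 0.3810
P₀ = 0.147987 (from M/M/c formula)
C(c,a) = [a^c/(c!(1−ρ))]·P₀ = [25.08032/(120·0.6190)]·0.147987
= 0.33763·0.147987 = 0.049965

Final: 0.049965


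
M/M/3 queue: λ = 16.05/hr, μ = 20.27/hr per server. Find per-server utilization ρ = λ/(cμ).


ρ = λ/(cμ) = 16.05/(3·20.27) = 16.05/60.81 = 0.2639

Final: 0.2639


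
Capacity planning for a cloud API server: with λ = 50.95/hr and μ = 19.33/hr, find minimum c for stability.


Stability requires cμ > λ ⇔ c > λ/μ.
λ/μ = 50.95/19.33 = 2.6358
Minimum integer c = ⌊2.6358⌋ + 1 = 3
Check: 3·19.33 = 57.99 > 50.95, while 2·19.33 = 38.66 ≤ 50.95

Final: 3 servers


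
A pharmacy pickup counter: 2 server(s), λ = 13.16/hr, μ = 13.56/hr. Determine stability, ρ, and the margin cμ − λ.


Total capacity cμ = 2·13.56 = 27.12/hr
ρ = λ/(cμ) = 13.16/27.12 = 0.4853
Stable ⇔ ρ < 1: YES
Spare capacity = cμ − λ = 27.12 − 13.16 = 13.96/hr

Final: ρ = 0.4853; stable; margin = 13.96/hr


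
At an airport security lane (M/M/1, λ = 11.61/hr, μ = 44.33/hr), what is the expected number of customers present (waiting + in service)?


ρ = λ/μ = 11.61/44.33 = 0.2619
L = ρ/(1−ρ) = 0.2619/(1 − 0.2619) = 0.2619/0.7381 = 0.3548

Final: 0.3548


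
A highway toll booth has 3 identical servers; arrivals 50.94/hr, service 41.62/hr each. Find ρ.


ρ = λ/(cμ) = 50.94/(3·41.62) = 50.94/124.86 = 0.4080

Final: 0.4080


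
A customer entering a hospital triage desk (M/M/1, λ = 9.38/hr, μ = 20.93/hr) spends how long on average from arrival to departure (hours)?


W = 1/(μ−λ) = 1/(20.93 − 9.38) = 1/11.55 = 0.08658 hr

Final: 0.08658 hr


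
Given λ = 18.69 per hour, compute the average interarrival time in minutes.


Mean interarrival time = 1/λ = 1/18.69 hour = 0.05350 hour
In minutes: 0.05350 × 60 = 3.2103 min

Final: 3.2103 min


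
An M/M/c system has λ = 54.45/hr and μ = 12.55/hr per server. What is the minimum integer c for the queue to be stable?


Stability requires cμ > λ ⇔ c > λ/μ.
λ/μ = 54.45/12.55 = 4.3386
Minimum integer c = ⌊4.3386⌋ + 1 = 5
Check: 5·12.55 = 62.75 > 54.45, while 4·12.55 = 50.20 ≤ 54.45

Final: 5 servers


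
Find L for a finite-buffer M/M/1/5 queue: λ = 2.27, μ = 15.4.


ρ = 2.27/15.4 = 0.1474
L = ρ[1 − (K+1)ρ^K + Kρ^(K+1)] / [(1−ρ)(1−ρ^(K+1))]
Numerator: 0.1474·(1 − 6·0.00006959 + 5·0.00001026) = 0.147349
Denominator: (0.8526)·(0.999990) = 0.852589
L = 0.147349/0.852589 = 0.1728

Final: 0.1728


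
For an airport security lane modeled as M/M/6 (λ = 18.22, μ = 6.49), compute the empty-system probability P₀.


a = λ/μ = 18.22/6.49 = 2.8074; ρ = a/c = 0.4679
Σ_{k=0}^{5} a^k/k! (terms k=0..5) = 1.00000 + 2.80740 + 3.94074 + 3.68774 + 2.58823 + 1.45324 = 15.47734
Tail: a^6/(6!(1−ρ)) = 489.57818/(720·0.5321) = 1.27790
P₀ = 1/(15.47734 + 1.27790) = 1/16.75524 = 0.059683

Final: 0.059683


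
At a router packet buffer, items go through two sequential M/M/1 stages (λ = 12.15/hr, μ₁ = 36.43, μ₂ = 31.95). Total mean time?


Each node sees arrival rate λ = 12.15/hr (tandem ⇒ throughput preserved).
W₁ = 1/(μ₁−λ) = 1/(36.43−12.15) = 0.04119 hr
W₂ = 1/(μ₂−λ) = 1/(31.95−12.15) = 0.05051 hr
W_total = W₁ + W₂ = 0.04119 + 0.05051 = 0.09169 hr

Final: 0.09169 hr


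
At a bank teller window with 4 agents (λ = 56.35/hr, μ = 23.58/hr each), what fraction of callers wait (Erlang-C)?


a = λ/μ = 2.3897; ρ = a/4 = 0.5974
P₀ = 0.084067 (from M/M/c formula)
C(c,a) = [a^c/(c!(1−ρ))]·P₀ = [32.61373/(24·0.4026)]·0.084067
= 3.37561·0.084067 = 0.283776

Final: 0.283776


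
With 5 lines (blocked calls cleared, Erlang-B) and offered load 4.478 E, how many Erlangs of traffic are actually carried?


B(5,4.478) = 0.241126 (Erlang-B)
Carried load = a(1 − B) = 4.478·(1 − 0.241126) = 4.478·0.758874 = 3.3982 E

Final: 3.3982 Erlangs


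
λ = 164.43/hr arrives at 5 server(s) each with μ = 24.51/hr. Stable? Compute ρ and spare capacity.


Total capacity cμ = 5·24.51 = 122.55/hr
ρ = λ/(cμ) = 164.43/122.55 = 1.3417
Stable ⇔ ρ < 1: NO
Spare capacity = cμ − λ = 122.55 − 164.43 = -41.88/hr

Final: ρ = 1.3417; unstable; margin = -41.88/hr


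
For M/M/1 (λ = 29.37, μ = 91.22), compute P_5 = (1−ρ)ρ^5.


ρ = 29.37/91.22 = 0.3220
P_n = (1−ρ)·ρ^n = (1 − 0.3220)·0.3220^5 = 0.6780·0.003460 = 0.002346

Final: 0.002346


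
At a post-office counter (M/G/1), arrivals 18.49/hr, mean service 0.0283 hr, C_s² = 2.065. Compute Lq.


ρ = λ·E[S] = 18.49·0.0283 = 0.5233
Lq = ρ²(1+C_s²)/(2(1−ρ)) = 0.2738·(1+2.065)/(2·0.4767)
= 0.2738·3.0650/0.9535 = 0.88018

Final: 0.88018


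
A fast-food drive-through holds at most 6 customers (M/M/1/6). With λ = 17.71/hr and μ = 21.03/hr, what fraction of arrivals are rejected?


ρ = λ/μ = 17.71/21.03 = 0.8421
P_K = (1−ρ)ρ^K/(1−ρ^(K+1)) = (0.1579·0.356678)/(1 − 0.300369)
= 0.056309/0.699631 = 0.080483

Final: 0.080483


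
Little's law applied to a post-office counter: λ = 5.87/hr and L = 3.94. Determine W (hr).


W = L/λ = 3.94/5.87 = 0.6712 hr

Final: 0.6712 hr


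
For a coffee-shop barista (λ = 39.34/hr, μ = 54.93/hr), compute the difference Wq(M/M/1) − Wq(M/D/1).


ρ = 39.34/54.93 = 0.7162
Wq(M/M/1) = ρ/(μ−λ) = 0.7162/15.59 = 0.04594 hr
Wq(M/D/1) = ρ/(2(μ−λ)) = 0.02297 hr
Savings = 0.04594 − 0.02297 = 0.02297 hr

Final: 0.02297 hr


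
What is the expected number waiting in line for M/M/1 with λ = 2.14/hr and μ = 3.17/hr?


ρ = 2.14/3.17 = 0.6751
Lq = ρ²/(1−ρ) = 0.4557/0.3249 = 1.4026

Final: 1.4026


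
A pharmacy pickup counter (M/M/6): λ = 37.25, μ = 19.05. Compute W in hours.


a = 1.9554; ρ = 0.3259; P₀ = 0.141328
Lq = P₀·a^c·ρ/(c!(1−ρ)²) = 0.007869
Wq = Lq/λ = 0.007869/37.25 = 0.0002112 hr
W = Wq + 1/μ = 0.0002112 + 0.05249 = 0.05270 hr

Final: 0.05270 hr


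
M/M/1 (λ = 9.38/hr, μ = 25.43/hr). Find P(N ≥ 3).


ρ = 9.38/25.43 = 0.3689
P(N ≥ n) = ρ^n = 0.3689^3 = 0.050184

Final: 0.050184


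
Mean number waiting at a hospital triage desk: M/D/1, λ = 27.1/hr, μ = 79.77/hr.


ρ = 27.1/79.77 = 0.3397
M/D/1: Lq = ρ²/(2(1−ρ)) = 0.1154/(2·0.6603) = 0.08740

Final: 0.08740


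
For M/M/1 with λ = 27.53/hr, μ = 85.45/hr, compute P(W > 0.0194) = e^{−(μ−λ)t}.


W ~ Exponential(μ−λ) for M/M/1.
μ − λ = 85.45 − 27.53 = 57.9200
P(W > t) = e^{−(μ−λ)t} = e^{−1.1236} = 0.325092

Final: 0.325092


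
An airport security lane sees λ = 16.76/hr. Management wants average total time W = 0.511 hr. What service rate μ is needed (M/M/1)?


W = 1/(μ−λ) ⇒ μ − λ = 1/W = 1/0.511 = 1.9569
μ = λ + 1/W = 16.76 + 1.9569 = 18.7169 per hr

Final: 18.7169 /hr


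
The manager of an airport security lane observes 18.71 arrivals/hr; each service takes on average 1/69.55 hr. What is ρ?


ρ = λ/μ = 18.71/69.55 = 0.2690

Final: 0.2690


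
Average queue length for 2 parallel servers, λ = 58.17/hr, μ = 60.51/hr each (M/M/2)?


a = λ/μ = 0.9613; ρ = a/2 = 0.4807
P₀ = 0.350745
Lq = P₀·a^c·ρ / (c!·(1−ρ)²) = 0.350745·0.92415·0.4807/(2·0.26971)
= 0.28884

Final: 0.28884


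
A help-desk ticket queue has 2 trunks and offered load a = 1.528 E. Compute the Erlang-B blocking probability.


B(c,a) = (a^c/c!) / Σ_{k=0}^{c} a^k/k!
a^2/2! = 1.167392
Σ terms (k=0..2): 1.00000 + 1.52800 + 1.16739 = 3.695392
B = 1.167392/3.695392 = 0.315905

Final: 0.315905


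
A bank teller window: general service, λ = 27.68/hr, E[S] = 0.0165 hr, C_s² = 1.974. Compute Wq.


ρ = λ·E[S] = 27.68·0.0165 = 0.4567
E[S²] = E[S]²(1+C_s²) = 0.0165²·(1+1.974) = 0.0008097
Wq = λ·E[S²]/(2(1−ρ)) = 27.68·0.0008097/(2·0.5433) = 0.02063 hr

Final: 0.02063 hr


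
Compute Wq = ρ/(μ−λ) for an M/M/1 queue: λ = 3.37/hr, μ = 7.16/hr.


ρ = 3.37/7.16 = 0.4707
Wq = ρ/(μ−λ) = 0.4707/(7.16 − 3.37) = 0.4707/3.79 = 0.1242 hr

Final: 0.1242 hr


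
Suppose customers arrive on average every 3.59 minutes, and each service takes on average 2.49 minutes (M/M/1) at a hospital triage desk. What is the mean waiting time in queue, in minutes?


λ = 60/3.59 = 16.7131 /hr
μ = 60/2.49 = 24.0964 /hr
ρ = λ/μ = 16.7131/24.0964 = 0.6936
Wq = ρ/(μ−λ) = 0.6936/(24.0964−16.7131) = 0.09394 hr
In minutes: 0.09394·60 = 5.636 min

Final: 5.636 min


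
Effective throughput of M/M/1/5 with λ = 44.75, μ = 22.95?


ρ = 1.9499; P_K = (1−ρ)ρ^5/(1−ρ^6) = 0.496179
λ_eff = λ(1 − P_K) = 44.75·(1 − 0.496179) = 44.75·0.503821 = 22.5460 /hr

Final: 22.5460 /hr


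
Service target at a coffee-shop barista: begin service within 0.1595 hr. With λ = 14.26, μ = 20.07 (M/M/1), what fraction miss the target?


ρ = 14.26/20.07 = 0.7105
P(Wq > t) = ρ·e^{−(μ−λ)t} = 0.7105·e^{−0.9267}
= 0.7105·0.395860 = 0.281264

Final: 0.281264


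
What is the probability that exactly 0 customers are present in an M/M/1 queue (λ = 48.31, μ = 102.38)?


ρ = 48.31/102.38 = 0.4719
P_n = (1−ρ)·ρ^n = (1 − 0.4719)·0.4719^0 = 0.5281·1.000000 = 0.528130

Final: 0.528130


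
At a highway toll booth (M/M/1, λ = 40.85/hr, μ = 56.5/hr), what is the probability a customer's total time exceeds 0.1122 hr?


W ~ Exponential(μ−λ) for M/M/1.
μ − λ = 56.5 − 40.85 = 15.6500
P(W > t) = e^{−(μ−λ)t} = e^{−1.7559} = 0.172747

Final: 0.172747


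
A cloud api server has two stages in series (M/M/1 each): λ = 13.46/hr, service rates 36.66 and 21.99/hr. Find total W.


Each node sees arrival rate λ = 13.46/hr (tandem ⇒ throughput preserved).
W₁ = 1/(μ₁−λ) = 1/(36.66−13.46) = 0.04310 hr
W₂ = 1/(μ₂−λ) = 1/(21.99−13.46) = 0.11723 hr
W_total = W₁ + W₂ = 0.04310 + 0.11723 = 0.16034 hr

Final: 0.16034 hr


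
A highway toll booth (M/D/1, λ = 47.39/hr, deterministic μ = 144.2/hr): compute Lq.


ρ = 47.39/144.2 = 0.3286
M/D/1: Lq = ρ²/(2(1−ρ)) = 0.1080/(2·0.6714) = 0.08044

Final: 0.08044


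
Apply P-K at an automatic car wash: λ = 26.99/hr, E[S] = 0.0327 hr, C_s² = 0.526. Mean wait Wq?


ρ = λ·E[S] = 26.99·0.0327 = 0.8826
E[S²] = E[S]²(1+C_s²) = 0.0327²·(1+0.526) = 0.001632
Wq = λ·E[S²]/(2(1−ρ)) = 26.99·0.001632/(2·0.1174) = 0.18752 hr

Final: 0.18752 hr


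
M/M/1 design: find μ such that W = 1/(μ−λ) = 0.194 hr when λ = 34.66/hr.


W = 1/(μ−λ) ⇒ μ − λ = 1/W = 1/0.194 = 5.1546
μ = λ + 1/W = 34.66 + 5.1546 = 39.8146 per hr

Final: 39.8146 /hr


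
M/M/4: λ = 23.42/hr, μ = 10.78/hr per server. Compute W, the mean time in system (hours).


a = 2.1725; ρ = 0.5431; P₀ = 0.107836
Lq = P₀·a^c·ρ/(c!(1−ρ)²) = 0.26047
Wq = Lq/λ = 0.26047/23.42 = 0.01112 hr
W = Wq + 1/μ = 0.01112 + 0.09276 = 0.10389 hr

Final: 0.10389 hr


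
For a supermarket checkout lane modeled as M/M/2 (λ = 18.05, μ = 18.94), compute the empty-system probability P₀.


a = λ/μ = 18.05/18.94 = 0.9530; ρ = a/c = 0.4765
Σ_{k=0}^{1} a^k/k! (terms k=0..1) = 1.00000 + 0.95301 = 1.95301
Tail: a^2/(2!(1−ρ)) = 0.90823/(2·0.5235) = 0.86746
P₀ = 1/(1.95301 + 0.86746) = 1/2.82047 = 0.354550

Final: 0.354550


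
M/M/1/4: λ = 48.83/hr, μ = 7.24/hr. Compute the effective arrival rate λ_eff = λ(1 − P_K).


ρ = 6.7445; P_K = (1−ρ)ρ^4/(1−ρ^5) = 0.851792
λ_eff = λ(1 − P_K) = 48.83·(1 − 0.851792) = 48.83·0.148208 = 7.2370 /hr

Final: 7.2370 /hr


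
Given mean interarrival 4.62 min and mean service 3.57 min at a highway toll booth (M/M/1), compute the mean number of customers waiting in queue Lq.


λ = 60/4.62 = 12.9870 /hr
μ = 60/3.57 = 16.8067 /hr
ρ = λ/μ = 12.9870/16.8067 = 0.7727
Lq = ρ²/(1−ρ) = 0.5971/0.2273 = 2.6273

Final: 2.6273


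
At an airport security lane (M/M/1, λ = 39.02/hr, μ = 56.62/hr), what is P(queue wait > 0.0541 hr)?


ρ = 39.02/56.62 = 0.6892
P(Wq > t) = ρ·e^{−(μ−λ)t} = 0.6892·e^{−0.9522}
= 0.6892·0.385907 = 0.265950

Final: 0.265950


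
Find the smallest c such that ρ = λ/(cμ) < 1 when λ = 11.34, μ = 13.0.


Stability requires cμ > λ ⇔ c > λ/μ.
λ/μ = 11.34/13.0 = 0.8723
Minimum integer c = ⌊0.8723⌋ + 1 = 1
Check: 1·13.0 = 13.00 > 11.34, while 0·13.0 = 0.00 ≤ 11.34

Final: 1 servers


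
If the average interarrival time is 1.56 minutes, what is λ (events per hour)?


λ = 1/(interarrival time) in consistent units.
1 hour = 60 min, so λ = 60/1.56 = 38.4615 per hour

Final: 38.4615 /hr


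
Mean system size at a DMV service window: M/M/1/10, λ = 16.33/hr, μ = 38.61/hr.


ρ = 16.33/38.61 = 0.4229
L = ρ[1 − (K+1)ρ^K + Kρ^(K+1)] / [(1−ρ)(1−ρ^(K+1))]
Numerator: 0.4229·(1 − 11·0.0001832 + 10·0.00007747) = 0.422423
Denominator: (0.5771)·(0.999923) = 0.577008
L = 0.422423/0.577008 = 0.7321

Final: 0.7321


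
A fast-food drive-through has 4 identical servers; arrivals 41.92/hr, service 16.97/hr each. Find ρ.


ρ = λ/(cμ) = 41.92/(4·16.97) = 41.92/67.88 = 0.6176

Final: 0.6176


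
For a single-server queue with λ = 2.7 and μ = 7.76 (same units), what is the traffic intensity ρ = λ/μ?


ρ = λ/μ = 2.7/7.76 = 0.3479

Final: 0.3479


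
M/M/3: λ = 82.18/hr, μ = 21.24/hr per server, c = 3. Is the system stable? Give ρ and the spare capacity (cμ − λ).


Total capacity cμ = 3·21.24 = 63.72/hr
ρ = λ/(cμ) = 82.18/63.72 = 1.2897
Stable ⇔ ρ < 1: NO
Spare capacity = cμ − λ = 63.72 − 82.18 = -18.46/hr

Final: ρ = 1.2897; unstable; margin = -18.46/hr


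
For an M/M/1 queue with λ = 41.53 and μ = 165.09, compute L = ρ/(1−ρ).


ρ = λ/μ = 41.53/165.09 = 0.2516
L = ρ/(1−ρ) = 0.2516/(1 − 0.2516) = 0.2516/0.7484 = 0.3361

Final: 0.3361


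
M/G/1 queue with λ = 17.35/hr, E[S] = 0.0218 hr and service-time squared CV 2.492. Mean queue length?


ρ = λ·E[S] = 17.35·0.0218 = 0.3782
Lq = ρ²(1+C_s²)/(2(1−ρ)) = 0.1431·(1+2.492)/(2·0.6218)
= 0.1431·3.4920/1.2435 = 0.40172

Final: 0.40172


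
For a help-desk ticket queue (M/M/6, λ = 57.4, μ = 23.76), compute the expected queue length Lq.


a = λ/μ = 2.4158; ρ = a/6 = 0.4026
P₀ = 0.088881
Lq = P₀·a^c·ρ / (c!·(1−ρ)²) = 0.088881·198.78918·0.4026/(720·0.35684)
= 0.02769

Final: 0.02769


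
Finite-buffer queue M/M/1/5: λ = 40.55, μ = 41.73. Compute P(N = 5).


ρ = λ/μ = 40.55/41.73 = 0.9717
P_K = (1−ρ)ρ^K/(1−ρ^(K+1)) = (0.02828·0.866388)/(1 − 0.841889)
= 0.024499/0.158111 = 0.154947

Final: 0.154947


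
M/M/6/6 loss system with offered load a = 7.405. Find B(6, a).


B(c,a) = (a^c/c!) / Σ_{k=0}^{c} a^k/k!
a^6/6! = 228.990719
Σ terms (k=0..6): 1.00000 + 7.40500 + 27.41701 + 67.67433 + 125.28210 + 185.54278 + 228.99072 = 643.311937
B = 228.990719/643.311937 = 0.355956

Final: 0.355956


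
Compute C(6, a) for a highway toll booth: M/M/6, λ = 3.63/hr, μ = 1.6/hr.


a = λ/μ = 2.2687; ρ = a/6 = 0.3781
P₀ = 0.103114 (from M/M/c formula)
C(c,a) = [a^c/(c!(1−ρ))]·P₀ = [136.37032/(720·0.6219)]·0.103114
= 0.30457·0.103114 = 0.031405

Final: 0.031405


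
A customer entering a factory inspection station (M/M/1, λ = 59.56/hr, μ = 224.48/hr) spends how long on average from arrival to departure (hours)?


W = 1/(μ−λ) = 1/(224.48 − 59.56) = 1/164.92 = 0.006064 hr

Final: 0.006064 hr


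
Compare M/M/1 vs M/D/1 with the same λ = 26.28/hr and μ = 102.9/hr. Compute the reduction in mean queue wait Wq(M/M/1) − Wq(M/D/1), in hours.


ρ = 26.28/102.9 = 0.2554
Wq(M/M/1) = ρ/(μ−λ) = 0.2554/76.62 = 0.003333 hr
Wq(M/D/1) = ρ/(2(μ−λ)) = 0.001667 hr
Savings = 0.003333 − 0.001667 = 0.001667 hr

Final: 0.001667 hr


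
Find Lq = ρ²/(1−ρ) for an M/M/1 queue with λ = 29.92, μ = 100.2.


ρ = 29.92/100.2 = 0.2986
Lq = ρ²/(1−ρ) = 0.08916/0.7014 = 0.1271

Final: 0.1271


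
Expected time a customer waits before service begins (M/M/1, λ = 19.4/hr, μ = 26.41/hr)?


ρ = 19.4/26.41 = 0.7346
Wq = ρ/(μ−λ) = 0.7346/(26.41 − 19.4) = 0.7346/7.01 = 0.1048 hr

Final: 0.1048 hr


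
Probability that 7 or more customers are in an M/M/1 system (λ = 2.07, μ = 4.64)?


ρ = 2.07/4.64 = 0.4461
P(N ≥ n) = ρ^n = 0.4461^7 = 0.003517

Final: 0.003517


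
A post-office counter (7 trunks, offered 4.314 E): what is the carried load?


B(7,4.314) = 0.079554 (Erlang-B)
Carried load = a(1 − B) = 4.314·(1 − 0.079554) = 4.314·0.920446 = 3.9708 E

Final: 3.9708 Erlangs


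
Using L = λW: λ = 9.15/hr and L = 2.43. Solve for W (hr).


W = L/λ = 2.43/9.15 = 0.2656 hr

Final: 0.2656 hr


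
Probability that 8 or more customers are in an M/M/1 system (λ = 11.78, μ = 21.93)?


ρ = 11.78/21.93 = 0.5372
P(N ≥ n) = ρ^n = 0.5372^8 = 0.006932

Final: 0.006932


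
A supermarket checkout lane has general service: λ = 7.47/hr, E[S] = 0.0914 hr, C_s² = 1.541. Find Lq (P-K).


ρ = λ·E[S] = 7.47·0.0914 = 0.6828
Lq = ρ²(1+C_s²)/(2(1−ρ)) = 0.4662·(1+1.541)/(2·0.3172)
= 0.4662·2.5410/0.6345 = 1.86689

Final: 1.86689


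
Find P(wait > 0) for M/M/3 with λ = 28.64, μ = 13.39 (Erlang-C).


a = λ/μ = 2.1389; ρ = a/3 = 0.7130
P₀ = 0.090022 (from M/M/c formula)
C(c,a) = [a^c/(c!(1−ρ))]·P₀ = [9.78537/(6·0.2870)]·0.090022
= 5.68197·0.090022 = 0.511504

Final: 0.511504


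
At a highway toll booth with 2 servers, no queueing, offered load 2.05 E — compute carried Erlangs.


B(2,2.05) = 0.407911 (Erlang-B)
Carried load = a(1 − B) = 2.05·(1 − 0.407911) = 2.05·0.592089 = 1.2138 E

Final: 1.2138 Erlangs


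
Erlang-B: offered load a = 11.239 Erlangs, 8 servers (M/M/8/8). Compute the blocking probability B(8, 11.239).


B(c,a) = (a^c/c!) / Σ_{k=0}^{c} a^k/k!
a^8/8! = 6313.945753
Σ terms (k=0..8): 1.00000 + 11.23900 + 63.15756 + 236.60927 + 664.81291 + 1494.36645 + 2799.19743 + 4494.31142 + 6313.94575 = 16078.639799
B = 6313.945753/16078.639799 = 0.392692

Final: 0.392692


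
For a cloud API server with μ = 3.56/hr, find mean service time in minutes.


Mean service time = 1/μ = 1/3.56 hour = 0.28090 hour
In minutes: 0.28090 × 60 = 16.8539 min

Final: 16.8539 min
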